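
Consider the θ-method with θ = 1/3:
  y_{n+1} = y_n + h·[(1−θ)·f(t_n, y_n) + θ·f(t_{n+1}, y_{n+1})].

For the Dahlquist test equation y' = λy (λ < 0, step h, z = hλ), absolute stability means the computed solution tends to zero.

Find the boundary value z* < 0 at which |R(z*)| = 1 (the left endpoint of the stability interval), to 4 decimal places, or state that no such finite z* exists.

left endpoint -6.0000.

With y'=λy (z=hλ):
  y_{n+1} = y_n + z·[2/3·y_n + 1/3·y_{n+1}] ⇒ (1 − 1/3z)y_{n+1} = (1 + 2/3z)y_n
  ⇒ R(z) = (1 + 2/3z)/(1 − 1/3z).

Solve |R(x)|<1 on ℝ⁻.
x=-1.79: |R|=0.1211
R=−1: 1+2/3x = −1+1/3x ⇒ -1/3x=2 ⇒ x=2/(-1/3)=-6.0000
Confirm numerically:
  x=-5.830: |R|=0.98075 <1
  x=-3.462: |R|=0.60724 <1
  x=-2.826: |R|=0.45520 <1
  x=-2.767: |R|=0.43940 <1
  x=-6.461: |R|=1.04873 >1
  x=-6.239: |R|=1.02587 >1
So |R|<1 on (-6.0000, 0).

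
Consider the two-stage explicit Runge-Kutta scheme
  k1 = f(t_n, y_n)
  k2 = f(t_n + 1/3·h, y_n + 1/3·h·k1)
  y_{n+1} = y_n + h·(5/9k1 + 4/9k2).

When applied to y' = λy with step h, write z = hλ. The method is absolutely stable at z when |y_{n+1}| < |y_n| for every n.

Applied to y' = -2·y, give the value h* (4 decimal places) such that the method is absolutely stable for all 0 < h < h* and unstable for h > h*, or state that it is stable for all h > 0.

(-6.7500,0); λ=-2 ⇒ h* = (27/4)/2 = 3.3750.

Test eqn y'=λy, z=hλ:
  k1=λy_n ⇒ h·k1=z·y_n;  k2=λ(1+1/3z)y_n ⇒ h·k2=z(1+1/3z)y_n
  y_{n+1}/y_n = 1 + 5/9z + 4/9z(1+1/3z) = 1 + z + 4/27z²
  R(z) = 1 + z + 4/27z².

Boundary: |R(x)|=1, x<0.
x=-1.7: |R|=0.2719
R=1: x+4/27x²=0 ⇒ x=−27/4=-6.7500; min R=1−1/(4·4/27)=-0.6875>−1
Confirm numerically:
  x=-5.340: |R|=0.11547 <1
  x=-5.307: |R|=0.13452 <1
  x=-4.961: |R|=0.31485 <1
  x=-3.958: |R|=0.63715 <1
  x=-7.128: |R|=1.39917 >1
  x=-6.852: |R|=1.10354 >1
Interval (-6.7500, 0).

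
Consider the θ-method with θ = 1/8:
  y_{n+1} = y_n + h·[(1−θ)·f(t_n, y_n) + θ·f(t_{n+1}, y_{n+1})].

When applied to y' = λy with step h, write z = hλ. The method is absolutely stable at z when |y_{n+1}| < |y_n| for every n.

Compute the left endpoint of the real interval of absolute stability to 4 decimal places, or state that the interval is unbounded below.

Set f=λy, z=hλ:
  y_{n+1} = y_n + z·[7/8·y_n + 1/8·y_{n+1}] ⇒ (1 − 1/8z)y_{n+1} = (1 + 7/8z)y_n
  ⇒ R(z) = (1 + 7/8z)/(1 − 1/8z).

Solve |R(x)|<1 on ℝ⁻.
x=-0.56: |R|=0.4766
R=−1: 1+7/8x = −1+1/8x ⇒ -3/4x=2 ⇒ x=2/(-3/4)=-2.6667
Confirm numerically:
  x=-2.305: |R|=0.78942 <1
  x=-2.072: |R|=0.64575 <1
  x=-1.665: |R|=0.37817 <1
  x=-1.556: |R|=0.30264 <1
  x=-3.244: |R|=1.30808 >1
  x=-2.752: |R|=1.04762 >1
Interval (-2.6667, 0).

left endpoint -2.6667.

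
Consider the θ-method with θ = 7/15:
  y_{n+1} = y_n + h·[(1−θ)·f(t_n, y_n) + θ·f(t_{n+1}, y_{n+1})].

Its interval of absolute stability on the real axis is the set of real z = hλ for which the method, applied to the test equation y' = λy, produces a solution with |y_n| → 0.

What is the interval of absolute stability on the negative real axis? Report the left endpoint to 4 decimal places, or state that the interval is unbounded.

Set f=λy, z=hλ:
  y_{n+1} = y_n + z·[8/15·y_n + 7/15·y_{n+1}] ⇒ (1 − 7/15z)y_{n+1} = (1 + 8/15z)y_n
  so R(z) = (1 + 8/15z)/(1 − 7/15z).

Need |R(x)|<1, x<0.
x=-1.49: |R|=0.1211
R=−1: 1+8/15x = −1+7/15x ⇒ -1/15x=2 ⇒ x=2/(-1/15)=-30.0000
Confirm numerically:
  x=-25.341: |R|=0.97578 <1
  x=-17.500: |R|=0.90909 <1
  x=-17.236: |R|=0.90591 <1
  x=-13.499: |R|=0.84930 <1
  x=-30.540: |R|=1.00236 >1
  x=-30.349: |R|=1.00153 >1
  x=-30.209: |R|=1.00092 >1
Interval (-30.0000, 0).

z∈(-30.0000,0).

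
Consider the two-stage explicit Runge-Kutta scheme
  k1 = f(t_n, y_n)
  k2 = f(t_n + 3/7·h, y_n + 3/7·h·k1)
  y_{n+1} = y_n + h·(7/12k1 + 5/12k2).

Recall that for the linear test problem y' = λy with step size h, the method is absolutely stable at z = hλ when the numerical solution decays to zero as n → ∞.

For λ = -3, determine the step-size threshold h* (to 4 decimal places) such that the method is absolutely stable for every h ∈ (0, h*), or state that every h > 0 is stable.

On y'=λy, z=hλ:
  k1=λy_n ⇒ h·k1=z·y_n;  k2=λ(1+3/7z)y_n ⇒ h·k2=z(1+3/7z)y_n
  y_{n+1}/y_n = 1 + 7/12z + 5/12z(1+3/7z) = 1 + z + 5/28z²
  ⇒ R(z) = 1 + z + 5/28z².

Solve |R(x)|<1 on ℝ⁻.
x=-1.72: |R|=0.1917
R=1: x+5/28x²=0 ⇒ x=−28/5=-5.6000; min R=1−1/(4·5/28)=-0.4000>−1
Confirm numerically:
  x=-4.872: |R|=0.36664 <1
  x=-4.389: |R|=0.05088 <1
  x=-4.045: |R|=0.12321 <1
  x=-6.030: |R|=1.46302 >1
  x=-6.026: |R|=1.45841 >1
  x=-5.684: |R|=1.08526 >1
Stable set (-5.6000, 0).

(-5.6000,0); λ=-3 ⇒ h* = (28/5)/3 = 1.8667.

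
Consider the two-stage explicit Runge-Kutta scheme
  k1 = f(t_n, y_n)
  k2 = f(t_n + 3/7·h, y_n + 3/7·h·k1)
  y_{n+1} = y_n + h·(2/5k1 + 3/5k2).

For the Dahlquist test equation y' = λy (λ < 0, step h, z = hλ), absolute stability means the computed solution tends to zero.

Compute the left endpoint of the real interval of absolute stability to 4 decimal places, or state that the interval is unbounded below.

On y'=λy, z=hλ:
  k1=λy_n ⇒ h·k1=z·y_n;  k2=λ(1+3/7z)y_n ⇒ h·k2=z(1+3/7z)y_n
  y_{n+1}/y_n = 1 + 2/5z + 3/5z(1+3/7z) = 1 + z + 9/35z²
  so R(z) = 1 + z + 9/35z².

Need |R(x)|<1, x<0.
x=-1.67: |R|=0.0471
R=1: x+9/35x²=0 ⇒ x=−35/9=-3.8889; min R=1−1/(4·9/35)=0.0278>−1
Confirm numerically:
  x=-3.598: |R|=0.73087 <1
  x=-2.869: |R|=0.24758 <1
  x=-2.664: |R|=0.16092 <1
  x=-4.195: |R|=1.33021 >1
  x=-3.943: |R|=1.05486 >1
Stable set (-3.8889, 0).

left endpoint -3.8889.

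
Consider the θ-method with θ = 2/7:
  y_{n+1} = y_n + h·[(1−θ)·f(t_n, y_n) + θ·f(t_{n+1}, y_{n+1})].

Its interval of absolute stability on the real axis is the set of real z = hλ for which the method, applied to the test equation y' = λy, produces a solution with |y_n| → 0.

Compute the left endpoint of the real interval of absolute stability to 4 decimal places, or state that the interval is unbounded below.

left endpoint -4.6667.

Set f=λy, z=hλ:
  y_{n+1} = y_n + z·[5/7·y_n + 2/7·y_{n+1}] ⇒ (1 − 2/7z)y_{n+1} = (1 + 5/7z)y_n
  R(z) = (1 + 5/7z)/(1 − 2/7z).

Solve |R(x)|<1 on ℝ⁻.
x=-1.07: |R|=0.1805
R=−1: 1+5/7x = −1+2/7x ⇒ -3/7x=2 ⇒ x=2/(-3/7)=-4.6667
Confirm numerically:
  x=-4.573: |R|=0.98260 <1
  x=-4.339: |R|=0.93730 <1
  x=-3.862: |R|=0.83605 <1
  x=-2.672: |R|=0.51523 <1
  x=-5.219: |R|=1.09502 >1
  x=-5.206: |R|=1.09292 >1
So |R|<1 on (-4.6667, 0).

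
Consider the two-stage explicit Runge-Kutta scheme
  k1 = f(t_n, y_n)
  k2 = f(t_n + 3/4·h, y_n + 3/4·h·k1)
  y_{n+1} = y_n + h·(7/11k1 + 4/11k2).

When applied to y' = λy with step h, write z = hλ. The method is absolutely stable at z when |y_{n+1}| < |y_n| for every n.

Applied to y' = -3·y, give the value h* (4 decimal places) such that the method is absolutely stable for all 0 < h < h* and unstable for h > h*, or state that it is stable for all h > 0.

(-3.6667,0); λ=-3 ⇒ h* = (11/3)/3 = 1.2222.

With y'=λy (z=hλ):
  k1=λy_n ⇒ h·k1=z·y_n;  k2=λ(1+3/4z)y_n ⇒ h·k2=z(1+3/4z)y_n
  y_{n+1}/y_n = 1 + 7/11z + 4/11z(1+3/4z) = 1 + z + 3/11z²
  so R(z) = 1 + z + 3/11z².

Find x<0 with |R(x)|<1.
x=-0.46: |R|=0.5977
R=1: x+3/11x²=0 ⇒ x=−11/3=-3.6667; min R=1−1/(4·3/11)=0.0833>−1
Confirm numerically:
  x=-2.349: |R|=0.15585 <1
  x=-2.276: |R|=0.13678 <1
  x=-2.083: |R|=0.10033 <1
  x=-1.982: |R|=0.08936 <1
  x=-4.266: |R|=1.69730 >1
  x=-3.915: |R|=1.26515 >1
So |R|<1 on (-3.6667, 0).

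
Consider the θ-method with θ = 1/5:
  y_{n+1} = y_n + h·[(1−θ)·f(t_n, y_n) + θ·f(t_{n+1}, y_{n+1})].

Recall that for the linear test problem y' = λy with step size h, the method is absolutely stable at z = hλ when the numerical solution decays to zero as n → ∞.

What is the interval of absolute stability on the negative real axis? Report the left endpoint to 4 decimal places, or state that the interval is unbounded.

With y'=λy (z=hλ):
  y_{n+1} = y_n + z·[4/5·y_n + 1/5·y_{n+1}] ⇒ (1 − 1/5z)y_{n+1} = (1 + 4/5z)y_n
  Hence R(z) = (1 + 4/5z)/(1 − 1/5z).

Need |R(x)|<1, x<0.
x=-1.21: |R|=0.0258
R=−1: 1+4/5x = −1+1/5x ⇒ -3/5x=2 ⇒ x=2/(-3/5)=-3.3333
Confirm numerically:
  x=-2.859: |R|=0.81893 <1
  x=-2.305: |R|=0.57769 <1
  x=-1.380: |R|=0.08150 <1
  x=-3.574: |R|=1.08421 >1
  x=-3.507: |R|=1.06124 >1
Interval (-3.3333, 0).

z∈(-3.3333,0).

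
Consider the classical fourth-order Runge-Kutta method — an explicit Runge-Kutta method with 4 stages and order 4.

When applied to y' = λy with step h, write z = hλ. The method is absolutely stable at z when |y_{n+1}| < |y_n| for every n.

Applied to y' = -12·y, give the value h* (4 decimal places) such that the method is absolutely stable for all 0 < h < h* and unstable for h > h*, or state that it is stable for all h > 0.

(-2.7853,0); λ=-12 ⇒ h* = 0.2321.

Test eqn y'=λy, z=hλ:
  order 4, 4-stage ⇒ R(z)=1+z+z^2/2+z^3/6+z^4/24
  (e.g. R(-0.86)=0.42658, |R|=0.42658)

Find x<0 with |R(x)|<1.
x=-0.86: |R|=0.4266
|R(-2.68)|=0.8525 |R(-1.53)|=0.2718 |R(-0.55)|=0.5773
Bisect:
  x_lo=-3.2501 |R|=1.9589  x_hi=-0.1226 |R|=0.8846
  mid=-1.68636 |R|=0.27323 →hi
  mid=-2.46825 |R|=0.61816 →hi
  mid=-2.85920 |R|=1.11726 →lo
  mid=-2.66372 |R|=0.83166 →hi
  mid=-2.76146 |R|=0.96466 →hi
  mid=-2.81033 |R|=1.03841 →lo
  mid=-2.78589 |R|=1.00091 →lo
  mid=-2.77368 |R|=0.98263 →hi
  ...
  [-2.78532,-2.78513] ⇒ x*=-2.7853
Interval (-2.7853, 0).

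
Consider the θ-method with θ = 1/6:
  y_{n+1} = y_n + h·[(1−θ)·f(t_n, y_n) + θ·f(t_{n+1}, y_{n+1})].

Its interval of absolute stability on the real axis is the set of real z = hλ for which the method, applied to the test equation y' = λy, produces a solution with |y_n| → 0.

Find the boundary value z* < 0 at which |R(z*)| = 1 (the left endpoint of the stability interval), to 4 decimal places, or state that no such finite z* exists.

Set f=λy, z=hλ:
  y_{n+1} = y_n + z·[5/6·y_n + 1/6·y_{n+1}] ⇒ (1 − 1/6z)y_{n+1} = (1 + 5/6z)y_n
  so R(z) = (1 + 5/6z)/(1 − 1/6z).

Solve |R(x)|<1 on ℝ⁻.
x=-0.94: |R|=0.1873
R=−1: 1+5/6x = −1+1/6x ⇒ -2/3x=2 ⇒ x=2/(-2/3)=-3.0000
Confirm numerically:
  x=-2.244: |R|=0.63319 <1
  x=-1.750: |R|=0.35484 <1
  x=-1.303: |R|=0.07052 <1
  x=-3.325: |R|=1.13941 >1
  x=-3.043: |R|=1.01902 >1
Interval (-3.0000, 0).

left endpoint -3.0000.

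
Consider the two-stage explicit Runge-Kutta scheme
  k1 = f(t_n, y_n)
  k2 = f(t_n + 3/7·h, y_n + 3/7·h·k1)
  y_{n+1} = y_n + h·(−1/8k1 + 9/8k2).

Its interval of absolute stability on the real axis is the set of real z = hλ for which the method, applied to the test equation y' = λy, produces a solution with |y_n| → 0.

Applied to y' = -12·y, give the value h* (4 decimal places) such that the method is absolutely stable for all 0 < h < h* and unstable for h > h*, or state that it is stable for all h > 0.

(-2.0741,0); λ=-12 ⇒ h* = (56/27)/12 = 0.1728.

On y'=λy, z=hλ:
  k1=λy_n ⇒ h·k1=z·y_n;  k2=λ(1+3/7z)y_n ⇒ h·k2=z(1+3/7z)y_n
  y_{n+1}/y_n = 1 − 1/8z + 9/8z(1+3/7z) = 1 + z + 27/56z²
  ⇒ R(z) = 1 + z + 27/56z².

Solve |R(x)|<1 on ℝ⁻.
x=-1.32: |R|=0.5201
R=1: x+27/56x²=0 ⇒ x=−56/27=-2.0741; min R=1−1/(4·27/56)=0.4815>−1
Confirm numerically:
  x=-1.908: |R|=0.84722 <1
  x=-1.671: |R|=0.67526 <1
  x=-1.197: |R|=0.49382 <1
  x=-2.471: |R|=1.47289 >1
  x=-2.423: |R|=1.40763 >1
Stable set (-2.0741, 0).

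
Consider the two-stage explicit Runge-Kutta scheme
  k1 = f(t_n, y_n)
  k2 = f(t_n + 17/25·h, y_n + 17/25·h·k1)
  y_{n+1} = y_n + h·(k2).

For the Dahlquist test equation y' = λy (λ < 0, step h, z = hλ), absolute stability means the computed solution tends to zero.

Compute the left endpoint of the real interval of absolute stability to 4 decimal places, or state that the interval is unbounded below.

Test eqn y'=λy, z=hλ:
  k1=λy_n ⇒ h·k1=z·y_n;  k2=λ(1+17/25z)y_n ⇒ h·k2=z(1+17/25z)y_n
  y_{n+1}/y_n = 1 + z(1+17/25z) = 1 + z + 17/25z²
  so R(z) = 1 + z + 17/25z².

Find x<0 with |R(x)|<1.
x=-0.45: |R|=0.6877
R=1: x+17/25x²=0 ⇒ x=−25/17=-1.4706; min R=1−1/(4·17/25)=0.6324>−1
Confirm numerically:
  x=-1.268: |R|=0.82532 <1
  x=-1.137: |R|=0.74208 <1
  x=-1.055: |R|=0.70186 <1
  x=-0.621: |R|=0.64124 <1
  x=-1.713: |R|=1.28237 >1
  x=-1.697: |R|=1.26127 >1
Stable set (-1.4706, 0).

z* = -1.4706.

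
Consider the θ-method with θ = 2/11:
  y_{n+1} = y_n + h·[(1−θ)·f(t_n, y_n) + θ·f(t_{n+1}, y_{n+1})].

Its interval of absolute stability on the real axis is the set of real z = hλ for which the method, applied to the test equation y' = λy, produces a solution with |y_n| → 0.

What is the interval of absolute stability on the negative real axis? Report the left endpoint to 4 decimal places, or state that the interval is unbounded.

Test eqn y'=λy, z=hλ:
  y_{n+1} = y_n + z·[9/11·y_n + 2/11·y_{n+1}] ⇒ (1 − 2/11z)y_{n+1} = (1 + 9/11z)y_n
  so R(z) = (1 + 9/11z)/(1 − 2/11z).

Find x<0 with |R(x)|<1.
x=-0.32: |R|=0.6976
R=−1: 1+9/11x = −1+2/11x ⇒ -7/11x=2 ⇒ x=2/(-7/11)=-3.1429
Confirm numerically:
  x=-2.941: |R|=0.91630 <1
  x=-2.861: |R|=0.88201 <1
  x=-2.113: |R|=0.52653 <1
  x=-3.486: |R|=1.13365 >1
  x=-3.455: |R|=1.12200 >1
Interval (-3.1429, 0).

z∈(-3.1429,0).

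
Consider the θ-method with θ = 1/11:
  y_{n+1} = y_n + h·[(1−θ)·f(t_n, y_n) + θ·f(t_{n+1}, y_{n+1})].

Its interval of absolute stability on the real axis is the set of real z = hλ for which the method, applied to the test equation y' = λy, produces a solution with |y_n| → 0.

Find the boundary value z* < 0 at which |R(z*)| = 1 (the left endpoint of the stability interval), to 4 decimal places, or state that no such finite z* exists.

left endpoint -2.4444.

On y'=λy, z=hλ:
  y_{n+1} = y_n + z·[10/11·y_n + 1/11·y_{n+1}] ⇒ (1 − 1/11z)y_{n+1} = (1 + 10/11z)y_n
  so R(z) = (1 + 10/11z)/(1 − 1/11z).

Find x<0 with |R(x)|<1.
x=-0.39: |R|=0.6234
R=−1: 1+10/11x = −1+1/11x ⇒ -9/11x=2 ⇒ x=2/(-9/11)=-2.4444
Confirm numerically:
  x=-2.114: |R|=0.77322 <1
  x=-1.671: |R|=0.45064 <1
  x=-1.656: |R|=0.43932 <1
  x=-2.932: |R|=1.31496 >1
  x=-2.765: |R|=1.20959 >1
Interval (-2.4444, 0).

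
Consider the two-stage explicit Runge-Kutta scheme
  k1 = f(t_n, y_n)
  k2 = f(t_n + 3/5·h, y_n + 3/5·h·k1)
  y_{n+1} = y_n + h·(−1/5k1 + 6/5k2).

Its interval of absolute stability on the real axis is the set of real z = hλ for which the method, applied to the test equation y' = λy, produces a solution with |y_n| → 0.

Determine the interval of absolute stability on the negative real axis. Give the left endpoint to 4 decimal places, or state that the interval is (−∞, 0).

(-1.3889, 0).

Test eqn y'=λy, z=hλ:
  k1=λy_n ⇒ h·k1=z·y_n;  k2=λ(1+3/5z)y_n ⇒ h·k2=z(1+3/5z)y_n
  y_{n+1}/y_n = 1 − 1/5z + 6/5z(1+3/5z) = 1 + z + 18/25z²
  R(z) = 1 + z + 18/25z².

Need |R(x)|<1, x<0.
x=-0.36: |R|=0.7333
R=1: x+18/25x²=0 ⇒ x=−25/18=-1.3889; min R=1−1/(4·18/25)=0.6528>−1
Confirm numerically:
  x=-1.266: |R|=0.88798 <1
  x=-1.165: |R|=0.81220 <1
  x=-1.162: |R|=0.81018 <1
  x=-1.576: |R|=1.21232 >1
  x=-1.544: |R|=1.17243 >1
  x=-1.438: |R|=1.05085 >1
Stable set (-1.3889, 0).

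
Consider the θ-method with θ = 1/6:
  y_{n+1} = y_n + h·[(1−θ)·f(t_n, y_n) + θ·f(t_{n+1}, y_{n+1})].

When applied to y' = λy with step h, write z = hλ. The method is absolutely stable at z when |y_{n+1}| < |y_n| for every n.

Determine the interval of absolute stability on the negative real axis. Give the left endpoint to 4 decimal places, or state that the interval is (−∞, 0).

Set f=λy, z=hλ:
  y_{n+1} = y_n + z·[5/6·y_n + 1/6·y_{n+1}] ⇒ (1 − 1/6z)y_{n+1} = (1 + 5/6z)y_n
  Hence R(z) = (1 + 5/6z)/(1 − 1/6z).

Solve |R(x)|<1 on ℝ⁻.
x=-0.33: |R|=0.6872
R=−1: 1+5/6x = −1+1/6x ⇒ -2/3x=2 ⇒ x=2/(-2/3)=-3.0000
Confirm numerically:
  x=-1.983: |R|=0.49042 <1
  x=-1.936: |R|=0.46371 <1
  x=-1.876: |R|=0.42915 <1
  x=-1.239: |R|=0.02694 <1
  x=-3.447: |R|=1.18927 >1
  x=-3.321: |R|=1.13775 >1
  x=-3.215: |R|=1.09333 >1
So |R|<1 on (-3.0000, 0).

(-3.0000, 0).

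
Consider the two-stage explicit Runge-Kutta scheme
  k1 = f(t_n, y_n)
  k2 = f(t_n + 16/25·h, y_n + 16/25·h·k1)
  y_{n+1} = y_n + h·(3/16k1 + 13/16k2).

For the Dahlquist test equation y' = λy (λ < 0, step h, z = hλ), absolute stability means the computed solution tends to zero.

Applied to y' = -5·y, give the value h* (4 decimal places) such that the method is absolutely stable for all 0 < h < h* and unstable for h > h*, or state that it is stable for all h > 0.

(-1.9231,0); λ=-5 ⇒ h* = (25/13)/5 = 0.3846.

On y'=λy, z=hλ:
  k1=λy_n ⇒ h·k1=z·y_n;  k2=λ(1+16/25z)y_n ⇒ h·k2=z(1+16/25z)y_n
  y_{n+1}/y_n = 1 + 3/16z + 13/16z(1+16/25z) = 1 + z + 13/25z²
  R(z) = 1 + z + 13/25z².

Need |R(x)|<1, x<0.
x=-1.01: |R|=0.5205
R=1: x+13/25x²=0 ⇒ x=−25/13=-1.9231; min R=1−1/(4·13/25)=0.5192>−1
Confirm numerically:
  x=-1.498: |R|=0.66888 <1
  x=-1.321: |R|=0.58642 <1
  x=-0.799: |R|=0.53297 <1
  x=-0.791: |R|=0.53435 <1
  x=-2.419: |R|=1.62381 >1
  x=-2.195: |R|=1.31037 >1
Interval (-1.9231, 0).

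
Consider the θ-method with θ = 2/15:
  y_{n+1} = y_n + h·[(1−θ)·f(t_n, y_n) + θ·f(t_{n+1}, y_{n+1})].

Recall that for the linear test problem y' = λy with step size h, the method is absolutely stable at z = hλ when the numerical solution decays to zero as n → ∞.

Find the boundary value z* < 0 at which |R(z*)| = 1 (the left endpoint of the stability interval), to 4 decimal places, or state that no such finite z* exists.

Set f=λy, z=hλ:
  y_{n+1} = y_n + z·[13/15·y_n + 2/15·y_{n+1}] ⇒ (1 − 2/15z)y_{n+1} = (1 + 13/15z)y_n
  Hence R(z) = (1 + 13/15z)/(1 − 2/15z).

Find x<0 with |R(x)|<1.
x=-1.34: |R|=0.1369
R=−1: 1+13/15x = −1+2/15x ⇒ -11/15x=2 ⇒ x=2/(-11/15)=-2.7273
Confirm numerically:
  x=-1.836: |R|=0.47494 <1
  x=-1.456: |R|=0.21929 <1
  x=-1.300: |R|=0.10795 <1
  x=-1.126: |R|=0.02098 <1
  x=-3.250: |R|=1.26744 >1
  x=-3.159: |R|=1.22277 >1
Interval (-2.7273, 0).

left endpoint -2.7273.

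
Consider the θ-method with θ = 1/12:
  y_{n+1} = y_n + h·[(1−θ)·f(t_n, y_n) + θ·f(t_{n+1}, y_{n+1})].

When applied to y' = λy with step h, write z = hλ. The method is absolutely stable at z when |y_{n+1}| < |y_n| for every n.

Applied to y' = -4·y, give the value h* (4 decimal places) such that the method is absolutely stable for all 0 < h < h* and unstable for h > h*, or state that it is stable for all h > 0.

With y'=λy (z=hλ):
  y_{n+1} = y_n + z·[11/12·y_n + 1/12·y_{n+1}] ⇒ (1 − 1/12z)y_{n+1} = (1 + 11/12z)y_n
  ⇒ R(z) = (1 + 11/12z)/(1 − 1/12z).

Find x<0 with |R(x)|<1.
x=-0.43: |R|=0.5849
R=−1: 1+11/12x = −1+1/12x ⇒ -5/6x=2 ⇒ x=2/(-5/6)=-2.4000
Confirm numerically:
  x=-2.218: |R|=0.87199 <1
  x=-1.546: |R|=0.36956 <1
  x=-1.490: |R|=0.32543 <1
  x=-1.302: |R|=0.17456 <1
  x=-2.724: |R|=1.22005 >1
  x=-2.502: |R|=1.07034 >1
  x=-2.481: |R|=1.05594 >1
So |R|<1 on (-2.4000, 0).

(-2.4000,0); λ=-4 ⇒ h* = (12/5)/4 = 0.6000.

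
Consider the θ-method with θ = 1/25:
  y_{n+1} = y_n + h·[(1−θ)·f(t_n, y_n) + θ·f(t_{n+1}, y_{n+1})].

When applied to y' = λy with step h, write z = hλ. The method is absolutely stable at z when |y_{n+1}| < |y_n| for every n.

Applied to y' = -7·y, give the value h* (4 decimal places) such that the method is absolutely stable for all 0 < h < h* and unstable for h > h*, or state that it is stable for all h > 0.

(-2.1739,0); λ=-7 ⇒ h* = (50/23)/7 = 0.3106.

Test eqn y'=λy, z=hλ:
  y_{n+1} = y_n + z·[24/25·y_n + 1/25·y_{n+1}] ⇒ (1 − 1/25z)y_{n+1} = (1 + 24/25z)y_n
  Hence R(z) = (1 + 24/25z)/(1 − 1/25z).

Solve |R(x)|<1 on ℝ⁻.
x=-1.71: |R|=0.6005
R=−1: 1+24/25x = −1+1/25x ⇒ -23/25x=2 ⇒ x=2/(-23/25)=-2.1739
Confirm numerically:
  x=-1.827: |R|=0.70258 <1
  x=-1.699: |R|=0.59088 <1
  x=-1.599: |R|=0.50288 <1
  x=-1.179: |R|=0.12590 <1
  x=-2.416: |R|=1.20309 >1
  x=-2.381: |R|=1.17395 >1
  x=-2.295: |R|=1.10203 >1
Interval (-2.1739, 0).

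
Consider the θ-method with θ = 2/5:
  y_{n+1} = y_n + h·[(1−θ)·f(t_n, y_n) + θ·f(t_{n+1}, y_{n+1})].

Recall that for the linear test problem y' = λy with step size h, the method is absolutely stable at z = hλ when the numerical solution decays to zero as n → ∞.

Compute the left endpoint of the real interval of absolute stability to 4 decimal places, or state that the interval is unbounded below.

On y'=λy, z=hλ:
  y_{n+1} = y_n + z·[3/5·y_n + 2/5·y_{n+1}] ⇒ (1 − 2/5z)y_{n+1} = (1 + 3/5z)y_n
  R(z) = (1 + 3/5z)/(1 − 2/5z).

Boundary: |R(x)|=1, x<0.
x=-1.38: |R|=0.1108
R=−1: 1+3/5x = −1+2/5x ⇒ -1/5x=2 ⇒ x=2/(-1/5)=-10.0000
Confirm numerically:
  x=-6.590: |R|=0.81243 <1
  x=-4.802: |R|=0.64407 <1
  x=-4.152: |R|=0.56043 <1
  x=-10.489: |R|=1.01882 >1
  x=-10.201: |R|=1.00791 >1
Stable set (-10.0000, 0).

z* = -10.0000.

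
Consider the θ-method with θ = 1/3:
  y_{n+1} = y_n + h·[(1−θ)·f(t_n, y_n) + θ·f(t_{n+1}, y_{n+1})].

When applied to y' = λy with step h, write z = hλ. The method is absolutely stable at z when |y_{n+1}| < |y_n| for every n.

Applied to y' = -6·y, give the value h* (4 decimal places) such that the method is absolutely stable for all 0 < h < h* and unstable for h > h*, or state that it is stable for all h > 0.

(-6.0000,0); λ=-6 ⇒ h* = (6)/6 = 1.0000.

On y'=λy, z=hλ:
  y_{n+1} = y_n + z·[2/3·y_n + 1/3·y_{n+1}] ⇒ (1 − 1/3z)y_{n+1} = (1 + 2/3z)y_n
  so R(z) = (1 + 2/3z)/(1 − 1/3z).

Find x<0 with |R(x)|<1.
x=-1.12: |R|=0.1845
R=−1: 1+2/3x = −1+1/3x ⇒ -1/3x=2 ⇒ x=2/(-1/3)=-6.0000
Confirm numerically:
  x=-5.414: |R|=0.93035 <1
  x=-4.443: |R|=0.79081 <1
  x=-3.684: |R|=0.65350 <1
  x=-6.313: |R|=1.03361 >1
  x=-6.171: |R|=1.01865 >1
  x=-6.061: |R|=1.00673 >1
Stable set (-6.0000, 0).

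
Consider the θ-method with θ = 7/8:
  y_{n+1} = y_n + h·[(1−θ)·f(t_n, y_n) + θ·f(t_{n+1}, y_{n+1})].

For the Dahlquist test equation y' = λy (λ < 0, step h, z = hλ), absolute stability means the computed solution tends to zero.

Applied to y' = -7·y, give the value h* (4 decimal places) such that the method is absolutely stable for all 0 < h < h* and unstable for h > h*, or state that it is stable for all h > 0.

unbounded; (−∞, 0). Any h>0 works for λ=-7.

Test eqn y'=λy, z=hλ:
  y_{n+1} = y_n + z·[1/8·y_n + 7/8·y_{n+1}] ⇒ (1 − 7/8z)y_{n+1} = (1 + 1/8z)y_n
  ⇒ R(z) = (1 + 1/8z)/(1 − 7/8z).

Solve |R(x)|<1 on ℝ⁻.
x=-0.88: |R|=0.5028
x=-2: |R|=0.2727
x=-10: |R|=0.0256
x=-100: |R|=0.1299
θ=7/8≥1/2 ⇒ |1+1/8x|<|1−7/8x| ∀x<0 ⇒ stable on all of ℝ⁻.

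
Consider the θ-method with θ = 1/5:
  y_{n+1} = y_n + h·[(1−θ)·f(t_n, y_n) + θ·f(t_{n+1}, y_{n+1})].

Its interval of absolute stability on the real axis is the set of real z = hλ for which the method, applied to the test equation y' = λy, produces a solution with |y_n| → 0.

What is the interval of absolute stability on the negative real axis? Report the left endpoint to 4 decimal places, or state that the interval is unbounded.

With y'=λy (z=hλ):
  y_{n+1} = y_n + z·[4/5·y_n + 1/5·y_{n+1}] ⇒ (1 − 1/5z)y_{n+1} = (1 + 4/5z)y_n
  R(z) = (1 + 4/5z)/(1 − 1/5z).

Find x<0 with |R(x)|<1.
x=-1.02: |R|=0.1528
R=−1: 1+4/5x = −1+1/5x ⇒ -3/5x=2 ⇒ x=2/(-3/5)=-3.3333
Confirm numerically:
  x=-3.013: |R|=0.88007 <1
  x=-2.803: |R|=0.79610 <1
  x=-1.583: |R|=0.20234 <1
  x=-3.714: |R|=1.13105 >1
  x=-3.546: |R|=1.07465 >1
  x=-3.456: |R|=1.04352 >1
So |R|<1 on (-3.3333, 0).

z∈(-3.3333,0).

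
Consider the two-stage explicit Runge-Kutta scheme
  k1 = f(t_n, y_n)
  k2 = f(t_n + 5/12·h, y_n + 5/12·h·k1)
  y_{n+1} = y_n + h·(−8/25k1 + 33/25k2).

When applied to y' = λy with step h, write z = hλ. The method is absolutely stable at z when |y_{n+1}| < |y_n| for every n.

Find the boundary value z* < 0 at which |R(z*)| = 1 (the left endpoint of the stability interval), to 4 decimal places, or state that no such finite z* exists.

Test eqn y'=λy, z=hλ:
  k1=λy_n ⇒ h·k1=z·y_n;  k2=λ(1+5/12z)y_n ⇒ h·k2=z(1+5/12z)y_n
  y_{n+1}/y_n = 1 − 8/25z + 33/25z(1+5/12z) = 1 + z + 11/20z²
  so R(z) = 1 + z + 11/20z².

Solve |R(x)|<1 on ℝ⁻.
x=-1.78: |R|=0.9626
R=1: x+11/20x²=0 ⇒ x=−20/11=-1.8182; min R=1−1/(4·11/20)=0.5455>−1
Confirm numerically:
  x=-1.373: |R|=0.66382 <1
  x=-1.282: |R|=0.62194 <1
  x=-0.855: |R|=0.54706 <1
  x=-2.199: |R|=1.46058 >1
  x=-2.002: |R|=1.20240 >1
Interval (-1.8182, 0).

left endpoint -1.8182.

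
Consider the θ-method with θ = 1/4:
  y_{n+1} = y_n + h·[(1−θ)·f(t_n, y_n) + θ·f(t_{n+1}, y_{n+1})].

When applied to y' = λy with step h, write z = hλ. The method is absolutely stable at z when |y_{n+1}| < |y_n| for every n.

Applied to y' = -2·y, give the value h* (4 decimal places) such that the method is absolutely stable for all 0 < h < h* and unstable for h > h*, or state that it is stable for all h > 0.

(-4.0000,0); λ=-2 ⇒ h* = (4)/2 = 2.0000.

On y'=λy, z=hλ:
  y_{n+1} = y_n + z·[3/4·y_n + 1/4·y_{n+1}] ⇒ (1 − 1/4z)y_{n+1} = (1 + 3/4z)y_n
  R(z) = (1 + 3/4z)/(1 − 1/4z).

Need |R(x)|<1, x<0.
x=-0.96: |R|=0.2258
R=−1: 1+3/4x = −1+1/4x ⇒ -1/2x=2 ⇒ x=2/(-1/2)=-4.0000
Confirm numerically:
  x=-3.358: |R|=0.82550 <1
  x=-2.765: |R|=0.63489 <1
  x=-2.736: |R|=0.62470 <1
  x=-2.395: |R|=0.49805 <1
  x=-4.481: |R|=1.11343 >1
  x=-4.303: |R|=1.07299 >1
  x=-4.157: |R|=1.03849 >1
Stable set (-4.0000, 0).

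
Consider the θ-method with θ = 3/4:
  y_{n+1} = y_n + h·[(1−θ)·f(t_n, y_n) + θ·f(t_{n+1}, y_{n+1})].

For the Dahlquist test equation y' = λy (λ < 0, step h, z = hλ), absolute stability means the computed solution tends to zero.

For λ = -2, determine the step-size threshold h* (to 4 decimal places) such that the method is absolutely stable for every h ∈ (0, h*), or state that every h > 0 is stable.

With y'=λy (z=hλ):
  y_{n+1} = y_n + z·[1/4·y_n + 3/4·y_{n+1}] ⇒ (1 − 3/4z)y_{n+1} = (1 + 1/4z)y_n
  ⇒ R(z) = (1 + 1/4z)/(1 − 3/4z).

Boundary: |R(x)|=1, x<0.
x=-1.01: |R|=0.4253
x=-2: |R|=0.2000
x=-10: |R|=0.1765
x=-100: |R|=0.3158
θ=3/4≥1/2 ⇒ |1+1/4x|<|1−3/4x| ∀x<0 ⇒ stable on all of ℝ⁻.

(−∞, 0) — no finite endpoint. Any h>0 works for λ=-2.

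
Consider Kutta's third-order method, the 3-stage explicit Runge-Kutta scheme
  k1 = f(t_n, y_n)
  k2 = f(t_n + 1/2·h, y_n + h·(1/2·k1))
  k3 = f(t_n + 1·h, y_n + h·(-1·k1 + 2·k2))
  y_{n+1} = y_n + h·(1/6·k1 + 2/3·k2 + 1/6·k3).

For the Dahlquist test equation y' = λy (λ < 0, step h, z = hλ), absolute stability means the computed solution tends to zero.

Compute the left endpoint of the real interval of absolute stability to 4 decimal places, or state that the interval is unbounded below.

z* = -2.5127.

With y'=λy (z=hλ):
  order 3, 3-stage ⇒ R(z)=1+z+z^2/2+z^3/6
  (e.g. R(-1.35)=0.15119, |R|=0.15119)

Find x<0 with |R(x)|<1.
x=-1.35: |R|=0.1512
|R(-2.73)|=1.3946 |R(-2.38)|=0.7947 |R(-2.21)|=0.5669
Bisect:
  x_lo=-3.1489 |R|=2.3948  x_hi=-0.3623 |R|=0.6954
  mid=-1.75560 |R|=0.11636 →hi
  mid=-2.45223 |R|=0.90323 →hi
  mid=-2.80054 |R|=1.53981 →lo
  mid=-2.62638 |R|=1.19686 →lo
  mid=-2.53931 |R|=1.04421 →lo
  mid=-2.49577 |R|=0.97230 →hi
  mid=-2.51754 |R|=1.00789 →lo
  mid=-2.50665 |R|=0.99001 →hi
  mid=-2.51209 |R|=0.99893 →hi
  ...
  [-2.51277,-2.51260] ⇒ x*=-2.5127
So |R|<1 on (-2.5127, 0).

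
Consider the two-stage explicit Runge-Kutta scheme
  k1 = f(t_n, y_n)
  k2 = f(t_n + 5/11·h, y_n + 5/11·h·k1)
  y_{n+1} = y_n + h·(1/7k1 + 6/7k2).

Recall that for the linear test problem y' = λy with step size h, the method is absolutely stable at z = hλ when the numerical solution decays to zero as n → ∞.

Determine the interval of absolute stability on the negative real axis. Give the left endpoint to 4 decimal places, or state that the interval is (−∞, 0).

z∈(-2.5667,0).

With y'=λy (z=hλ):
  k1=λy_n ⇒ h·k1=z·y_n;  k2=λ(1+5/11z)y_n ⇒ h·k2=z(1+5/11z)y_n
  y_{n+1}/y_n = 1 + 1/7z + 6/7z(1+5/11z) = 1 + z + 30/77z²
  Hence R(z) = 1 + z + 30/77z².

Find x<0 with |R(x)|<1.
x=-0.42: |R|=0.6487
R=1: x+30/77x²=0 ⇒ x=−77/30=-2.5667; min R=1−1/(4·30/77)=0.3583>−1
Confirm numerically:
  x=-2.060: |R|=0.59335 <1
  x=-1.964: |R|=0.53884 <1
  x=-1.368: |R|=0.36113 <1
  x=-3.143: |R|=1.70575 >1
  x=-2.961: |R|=1.45492 >1
Interval (-2.5667, 0).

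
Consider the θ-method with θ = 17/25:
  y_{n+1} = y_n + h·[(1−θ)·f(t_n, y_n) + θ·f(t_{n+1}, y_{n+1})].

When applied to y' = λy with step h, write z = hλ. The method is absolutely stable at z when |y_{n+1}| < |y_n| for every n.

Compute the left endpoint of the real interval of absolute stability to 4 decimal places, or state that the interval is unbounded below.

unbounded; (−∞, 0).

Test eqn y'=λy, z=hλ:
  y_{n+1} = y_n + z·[8/25·y_n + 17/25·y_{n+1}] ⇒ (1 − 17/25z)y_{n+1} = (1 + 8/25z)y_n
  Hence R(z) = (1 + 8/25z)/(1 − 17/25z).

Need |R(x)|<1, x<0.
x=-0.55: |R|=0.5997
x=-2: |R|=0.1525
x=-10: |R|=0.2821
x=-100: |R|=0.4493
θ=17/25≥1/2 ⇒ |1+8/25x|<|1−17/25x| ∀x<0 ⇒ stable on all of ℝ⁻.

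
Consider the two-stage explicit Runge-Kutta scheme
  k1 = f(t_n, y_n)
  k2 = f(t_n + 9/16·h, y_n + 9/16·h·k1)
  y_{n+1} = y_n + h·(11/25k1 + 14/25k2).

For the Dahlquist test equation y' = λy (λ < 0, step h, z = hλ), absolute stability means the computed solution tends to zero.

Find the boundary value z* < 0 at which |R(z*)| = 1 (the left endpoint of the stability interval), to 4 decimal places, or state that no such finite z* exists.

z* = -3.1746.

With y'=λy (z=hλ):
  k1=λy_n ⇒ h·k1=z·y_n;  k2=λ(1+9/16z)y_n ⇒ h·k2=z(1+9/16z)y_n
  y_{n+1}/y_n = 1 + 11/25z + 14/25z(1+9/16z) = 1 + z + 63/200z²
  R(z) = 1 + z + 63/200z².

Boundary: |R(x)|=1, x<0.
x=-1.15: |R|=0.2666
R=1: x+63/200x²=0 ⇒ x=−200/63=-3.1746; min R=1−1/(4·63/200)=0.2063>−1
Confirm numerically:
  x=-3.109: |R|=0.93575 <1
  x=-2.748: |R|=0.63072 <1
  x=-2.263: |R|=0.35017 <1
  x=-3.307: |R|=1.13792 >1
  x=-3.232: |R|=1.05843 >1
So |R|<1 on (-3.1746, 0).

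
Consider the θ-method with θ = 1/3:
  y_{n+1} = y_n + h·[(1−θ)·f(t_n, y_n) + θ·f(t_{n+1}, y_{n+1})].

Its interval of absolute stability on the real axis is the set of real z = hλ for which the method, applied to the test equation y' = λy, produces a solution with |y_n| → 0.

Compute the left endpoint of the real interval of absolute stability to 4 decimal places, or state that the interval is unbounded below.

Test eqn y'=λy, z=hλ:
  y_{n+1} = y_n + z·[2/3·y_n + 1/3·y_{n+1}] ⇒ (1 − 1/3z)y_{n+1} = (1 + 2/3z)y_n
  Hence R(z) = (1 + 2/3z)/(1 − 1/3z).

Need |R(x)|<1, x<0.
x=-0.97: |R|=0.2670
R=−1: 1+2/3x = −1+1/3x ⇒ -1/3x=2 ⇒ x=2/(-1/3)=-6.0000
Confirm numerically:
  x=-4.962: |R|=0.86963 <1
  x=-4.193: |R|=0.74878 <1
  x=-4.124: |R|=0.73666 <1
  x=-6.152: |R|=1.01661 >1
  x=-6.102: |R|=1.01121 >1
  x=-6.072: |R|=1.00794 >1
Stable set (-6.0000, 0).

z* = -6.0000.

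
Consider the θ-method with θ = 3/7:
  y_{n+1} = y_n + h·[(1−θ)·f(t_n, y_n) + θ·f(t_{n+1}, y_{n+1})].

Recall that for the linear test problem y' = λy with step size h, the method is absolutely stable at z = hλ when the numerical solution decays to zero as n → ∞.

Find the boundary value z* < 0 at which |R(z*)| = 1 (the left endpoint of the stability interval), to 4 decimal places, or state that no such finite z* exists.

z* = -14.0000.

With y'=λy (z=hλ):
  y_{n+1} = y_n + z·[4/7·y_n + 3/7·y_{n+1}] ⇒ (1 − 3/7z)y_{n+1} = (1 + 4/7z)y_n
  ⇒ R(z) = (1 + 4/7z)/(1 − 3/7z).

Solve |R(x)|<1 on ℝ⁻.
x=-0.75: |R|=0.4324
R=−1: 1+4/7x = −1+3/7x ⇒ -1/7x=2 ⇒ x=2/(-1/7)=-14.0000
Confirm numerically:
  x=-12.147: |R|=0.95734 <1
  x=-9.714: |R|=0.88141 <1
  x=-8.535: |R|=0.83239 <1
  x=-14.273: |R|=1.00548 >1
  x=-14.173: |R|=1.00349 >1
So |R|<1 on (-14.0000, 0).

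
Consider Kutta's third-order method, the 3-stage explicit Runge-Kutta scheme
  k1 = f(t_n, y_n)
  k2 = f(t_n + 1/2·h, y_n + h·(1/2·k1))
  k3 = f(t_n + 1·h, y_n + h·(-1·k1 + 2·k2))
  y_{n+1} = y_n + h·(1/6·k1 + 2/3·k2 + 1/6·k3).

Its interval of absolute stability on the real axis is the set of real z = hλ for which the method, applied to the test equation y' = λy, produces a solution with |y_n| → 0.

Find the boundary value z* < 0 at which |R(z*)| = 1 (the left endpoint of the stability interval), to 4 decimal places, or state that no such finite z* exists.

left endpoint -2.5127.

Set f=λy, z=hλ:
  order 3, 3-stage ⇒ R(z)=1+z+z^2/2+z^3/6
  (e.g. R(-0.42)=0.65585, |R|=0.65585)

Boundary: |R(x)|=1, x<0.
x=-0.42: |R|=0.6559
|R(-1.61)|=0.0095 |R(-1.23)|=0.2163 |R(-1.14)|=0.2629
Bisect:
  x_lo=-3.3494 |R|=3.0025  x_hi=-0.1315 |R|=0.8768
  mid=-1.74043 |R|=0.10454 →hi
  mid=-2.54489 |R|=1.05364 →lo
  mid=-2.14266 |R|=0.48666 →hi
  mid=-2.34378 |R|=0.74297 →hi
  mid=-2.44433 |R|=0.89101 →hi
  mid=-2.49461 |R|=0.97043 →hi
  mid=-2.51975 |R|=1.01156 →lo
  mid=-2.50718 |R|=0.99088 →hi
  mid=-2.51347 |R|=1.00119 →lo
  mid=-2.51033 |R|=0.99603 →hi
  ...
  [-2.51288,-2.51268] ⇒ x*=-2.5127
Stable set (-2.5127, 0).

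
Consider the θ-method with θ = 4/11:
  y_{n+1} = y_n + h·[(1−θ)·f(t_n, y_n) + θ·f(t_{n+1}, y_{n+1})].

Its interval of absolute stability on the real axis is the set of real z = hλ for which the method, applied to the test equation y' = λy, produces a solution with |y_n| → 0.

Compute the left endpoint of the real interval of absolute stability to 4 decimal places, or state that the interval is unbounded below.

left endpoint -7.3333.

Test eqn y'=λy, z=hλ:
  y_{n+1} = y_n + z·[7/11·y_n + 4/11·y_{n+1}] ⇒ (1 − 4/11z)y_{n+1} = (1 + 7/11z)y_n
  ⇒ R(z) = (1 + 7/11z)/(1 − 4/11z).

Boundary: |R(x)|=1, x<0.
x=-1.41: |R|=0.0679
R=−1: 1+7/11x = −1+4/11x ⇒ -3/11x=2 ⇒ x=2/(-3/11)=-7.3333
Confirm numerically:
  x=-6.956: |R|=0.97084 <1
  x=-5.840: |R|=0.86962 <1
  x=-4.219: |R|=0.66484 <1
  x=-7.552: |R|=1.01592 >1
  x=-7.469: |R|=1.00996 >1
So |R|<1 on (-7.3333, 0).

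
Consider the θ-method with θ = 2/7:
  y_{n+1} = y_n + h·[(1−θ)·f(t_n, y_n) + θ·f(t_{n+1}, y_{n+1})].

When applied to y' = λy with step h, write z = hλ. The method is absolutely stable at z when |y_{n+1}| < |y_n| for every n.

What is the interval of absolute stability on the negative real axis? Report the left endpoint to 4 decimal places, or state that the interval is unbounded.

(-4.6667, 0).

Test eqn y'=λy, z=hλ:
  y_{n+1} = y_n + z·[5/7·y_n + 2/7·y_{n+1}] ⇒ (1 − 2/7z)y_{n+1} = (1 + 5/7z)y_n
  ⇒ R(z) = (1 + 5/7z)/(1 − 2/7z).

Solve |R(x)|<1 on ℝ⁻.
x=-0.99: |R|=0.2283
R=−1: 1+5/7x = −1+2/7x ⇒ -3/7x=2 ⇒ x=2/(-3/7)=-4.6667
Confirm numerically:
  x=-4.526: |R|=0.97371 <1
  x=-4.308: |R|=0.93110 <1
  x=-4.022: |R|=0.87144 <1
  x=-1.917: |R|=0.23860 <1
  x=-5.168: |R|=1.08676 >1
  x=-4.948: |R|=1.04995 >1
  x=-4.817: |R|=1.02711 >1
So |R|<1 on (-4.6667, 0).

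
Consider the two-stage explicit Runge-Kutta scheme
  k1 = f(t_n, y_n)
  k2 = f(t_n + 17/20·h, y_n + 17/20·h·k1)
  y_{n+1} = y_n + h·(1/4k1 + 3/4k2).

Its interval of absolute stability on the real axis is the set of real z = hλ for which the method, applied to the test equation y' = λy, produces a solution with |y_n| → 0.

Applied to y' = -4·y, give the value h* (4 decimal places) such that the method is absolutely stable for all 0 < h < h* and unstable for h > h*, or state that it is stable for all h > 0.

Test eqn y'=λy, z=hλ:
  k1=λy_n ⇒ h·k1=z·y_n;  k2=λ(1+17/20z)y_n ⇒ h·k2=z(1+17/20z)y_n
  y_{n+1}/y_n = 1 + 1/4z + 3/4z(1+17/20z) = 1 + z + 51/80z²
  R(z) = 1 + z + 51/80z².

Solve |R(x)|<1 on ℝ⁻.
x=-1.29: |R|=0.7709
R=1: x+51/80x²=0 ⇒ x=−80/51=-1.5686; min R=1−1/(4·51/80)=0.6078>−1
Confirm numerically:
  x=-1.250: |R|=0.74609 <1
  x=-1.002: |R|=0.63805 <1
  x=-0.911: |R|=0.61807 <1
  x=-0.874: |R|=0.61297 <1
  x=-2.037: |R|=1.60822 >1
  x=-1.917: |R|=1.42574 >1
Stable set (-1.5686, 0).

(-1.5686,0); λ=-4 ⇒ h* = (80/51)/4 = 0.3922.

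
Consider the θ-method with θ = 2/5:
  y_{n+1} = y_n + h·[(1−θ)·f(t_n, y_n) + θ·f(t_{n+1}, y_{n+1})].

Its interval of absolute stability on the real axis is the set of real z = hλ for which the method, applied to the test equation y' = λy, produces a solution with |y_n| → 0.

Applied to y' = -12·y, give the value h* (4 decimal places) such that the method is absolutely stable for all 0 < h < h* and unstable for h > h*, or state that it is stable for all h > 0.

(-10.0000,0); λ=-12 ⇒ h* = (10)/12 = 0.8333.

Set f=λy, z=hλ:
  y_{n+1} = y_n + z·[3/5·y_n + 2/5·y_{n+1}] ⇒ (1 − 2/5z)y_{n+1} = (1 + 3/5z)y_n
  Hence R(z) = (1 + 3/5z)/(1 − 2/5z).

Need |R(x)|<1, x<0.
x=-1.12: |R|=0.2265
R=−1: 1+3/5x = −1+2/5x ⇒ -1/5x=2 ⇒ x=2/(-1/5)=-10.0000
Confirm numerically:
  x=-9.916: |R|=0.99662 <1
  x=-6.795: |R|=0.82760 <1
  x=-5.685: |R|=0.73641 <1
  x=-10.588: |R|=1.02246 >1
  x=-10.438: |R|=1.01693 >1
Stable set (-10.0000, 0).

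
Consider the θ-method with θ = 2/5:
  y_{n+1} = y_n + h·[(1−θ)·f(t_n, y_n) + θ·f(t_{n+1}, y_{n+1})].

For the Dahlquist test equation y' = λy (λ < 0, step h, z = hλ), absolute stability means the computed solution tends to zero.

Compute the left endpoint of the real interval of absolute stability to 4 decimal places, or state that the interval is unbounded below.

left endpoint -10.0000.

Test eqn y'=λy, z=hλ:
  y_{n+1} = y_n + z·[3/5·y_n + 2/5·y_{n+1}] ⇒ (1 − 2/5z)y_{n+1} = (1 + 3/5z)y_n
  ⇒ R(z) = (1 + 3/5z)/(1 − 2/5z).

Find x<0 with |R(x)|<1.
x=-0.87: |R|=0.3546
R=−1: 1+3/5x = −1+2/5x ⇒ -1/5x=2 ⇒ x=2/(-1/5)=-10.0000
Confirm numerically:
  x=-8.425: |R|=0.92792 <1
  x=-7.795: |R|=0.89291 <1
  x=-6.180: |R|=0.77995 <1
  x=-10.375: |R|=1.01456 >1
  x=-10.027: |R|=1.00108 >1
So |R|<1 on (-10.0000, 0).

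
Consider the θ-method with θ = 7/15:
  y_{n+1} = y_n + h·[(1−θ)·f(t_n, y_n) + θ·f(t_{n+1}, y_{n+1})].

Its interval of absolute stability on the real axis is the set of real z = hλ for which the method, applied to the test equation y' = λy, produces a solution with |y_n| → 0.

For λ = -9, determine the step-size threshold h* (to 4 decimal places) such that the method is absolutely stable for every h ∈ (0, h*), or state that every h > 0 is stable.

With y'=λy (z=hλ):
  y_{n+1} = y_n + z·[8/15·y_n + 7/15·y_{n+1}] ⇒ (1 − 7/15z)y_{n+1} = (1 + 8/15z)y_n
  R(z) = (1 + 8/15z)/(1 − 7/15z).

Solve |R(x)|<1 on ℝ⁻.
x=-1.21: |R|=0.2267
R=−1: 1+8/15x = −1+7/15x ⇒ -1/15x=2 ⇒ x=2/(-1/15)=-30.0000
Confirm numerically:
  x=-27.314: |R|=0.98697 <1
  x=-16.535: |R|=0.89701 <1
  x=-15.314: |R|=0.87982 <1
  x=-30.363: |R|=1.00160 >1
  x=-30.293: |R|=1.00129 >1
  x=-30.233: |R|=1.00103 >1
Stable set (-30.0000, 0).

(-30.0000,0); λ=-9 ⇒ h* = (30)/9 = 3.3333.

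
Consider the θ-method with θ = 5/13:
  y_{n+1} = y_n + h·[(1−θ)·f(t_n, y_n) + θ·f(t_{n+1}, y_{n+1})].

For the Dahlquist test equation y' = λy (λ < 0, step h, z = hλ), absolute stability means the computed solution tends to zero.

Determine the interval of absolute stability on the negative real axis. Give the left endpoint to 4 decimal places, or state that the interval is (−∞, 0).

z∈(-8.6667,0).

Test eqn y'=λy, z=hλ:
  y_{n+1} = y_n + z·[8/13·y_n + 5/13·y_{n+1}] ⇒ (1 − 5/13z)y_{n+1} = (1 + 8/13z)y_n
  ⇒ R(z) = (1 + 8/13z)/(1 − 5/13z).

Need |R(x)|<1, x<0.
x=-0.65: |R|=0.4800
R=−1: 1+8/13x = −1+5/13x ⇒ -3/13x=2 ⇒ x=2/(-3/13)=-8.6667
Confirm numerically:
  x=-7.131: |R|=0.90531 <1
  x=-6.182: |R|=0.83024 <1
  x=-5.036: |R|=0.71472 <1
  x=-9.029: |R|=1.01869 >1
  x=-8.870: |R|=1.01064 >1
So |R|<1 on (-8.6667, 0).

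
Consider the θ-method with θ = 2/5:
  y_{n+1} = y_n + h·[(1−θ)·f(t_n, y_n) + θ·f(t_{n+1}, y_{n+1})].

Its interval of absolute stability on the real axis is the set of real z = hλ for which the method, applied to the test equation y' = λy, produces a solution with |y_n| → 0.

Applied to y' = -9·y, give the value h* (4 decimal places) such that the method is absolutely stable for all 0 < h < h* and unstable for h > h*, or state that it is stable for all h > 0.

(-10.0000,0); λ=-9 ⇒ h* = (10)/9 = 1.1111.

On y'=λy, z=hλ:
  y_{n+1} = y_n + z·[3/5·y_n + 2/5·y_{n+1}] ⇒ (1 − 2/5z)y_{n+1} = (1 + 3/5z)y_n
  so R(z) = (1 + 3/5z)/(1 − 2/5z).

Boundary: |R(x)|=1, x<0.
x=-0.87: |R|=0.3546
R=−1: 1+3/5x = −1+2/5x ⇒ -1/5x=2 ⇒ x=2/(-1/5)=-10.0000
Confirm numerically:
  x=-8.991: |R|=0.95610 <1
  x=-7.872: |R|=0.89742 <1
  x=-7.752: |R|=0.89036 <1
  x=-6.671: |R|=0.81850 <1
  x=-10.468: |R|=1.01804 >1
  x=-10.460: |R|=1.01775 >1
  x=-10.178: |R|=1.00702 >1
Interval (-10.0000, 0).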